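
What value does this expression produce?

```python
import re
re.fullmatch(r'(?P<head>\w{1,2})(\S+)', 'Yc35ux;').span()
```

(0, 7)

Pattern: 1 to 2 of a word character (captured as 'head'); then one or more of a non-whitespace character (captured).
`fullmatch` succeeds only if the pattern covers the string from start to end.
The match spans [0:7] → 'Yc35ux;'.
Captured: group 1 = 'Yc', group 2 = '35ux;'.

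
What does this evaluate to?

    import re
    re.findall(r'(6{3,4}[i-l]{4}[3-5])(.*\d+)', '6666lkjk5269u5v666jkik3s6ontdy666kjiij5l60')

[('6666lkjk5', '269u5v666jkik3s6ontdy666kjiij5l60')]

Multiple groups make `findall` return tuples — one 2-tuple for the one match.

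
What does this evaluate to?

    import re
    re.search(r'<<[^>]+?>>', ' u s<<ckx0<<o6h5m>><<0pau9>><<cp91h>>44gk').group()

'<<ckx0<<o6h5m>>'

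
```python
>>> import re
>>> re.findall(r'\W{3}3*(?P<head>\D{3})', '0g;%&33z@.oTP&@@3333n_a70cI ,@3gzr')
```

['z@.', 'n_a', 'gzr']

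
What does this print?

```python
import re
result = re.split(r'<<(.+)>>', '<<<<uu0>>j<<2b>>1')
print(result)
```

['', '<<uu0>>j<<2b', '1']

Matches to split on: at [0:16] → '<<<<uu0>>j<<2b>>'.
With a capturing group present, the delimiter's captured portion is kept in the result list.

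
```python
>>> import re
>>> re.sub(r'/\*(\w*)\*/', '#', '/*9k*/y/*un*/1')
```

Matches: at [0:6] → '/*9k*/'; at [7:13] → '/*un*/'.
Every occurrence is swapped for '#'.

'#y#1'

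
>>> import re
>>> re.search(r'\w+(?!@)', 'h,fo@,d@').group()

'h'

A negative assertion filters positions out without eating any characters.
`re.search` tries every starting position until one works.
The match spans [0:1] → 'h'.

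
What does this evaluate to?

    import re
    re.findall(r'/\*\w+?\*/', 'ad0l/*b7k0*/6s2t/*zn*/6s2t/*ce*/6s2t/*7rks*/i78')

['/*b7k0*/', '/*zn*/', '/*ce*/', '/*7rks*/']

With no groups in the pattern, `findall` gives back each whole match — 4 here.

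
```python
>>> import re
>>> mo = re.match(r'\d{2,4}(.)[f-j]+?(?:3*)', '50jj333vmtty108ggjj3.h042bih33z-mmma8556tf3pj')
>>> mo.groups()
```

('j',)

The match spans [0:7] → '50jj333'.
Captured: group 1 = 'j'.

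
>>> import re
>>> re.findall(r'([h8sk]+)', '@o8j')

['8']

The pattern matches one or more of one of [h8sk] (captured).
Walking the string: at [2:3] match '8', group 1 = '8'.
`findall` collects group 1 from the one match (1 total).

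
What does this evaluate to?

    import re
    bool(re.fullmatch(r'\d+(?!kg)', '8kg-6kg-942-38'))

False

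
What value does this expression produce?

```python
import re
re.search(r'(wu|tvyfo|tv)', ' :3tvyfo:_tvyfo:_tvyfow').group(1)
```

Alternation tries branches left to right and keeps the first one that lets the overall match succeed at that position.
`re.search` scans for the first position where the pattern succeeds.
The match spans [3:8] → 'tvyfo'.
Captured: group 1 = 'tvyfo'.

'tvyfo'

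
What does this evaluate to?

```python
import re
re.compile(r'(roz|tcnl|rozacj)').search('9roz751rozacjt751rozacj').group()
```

`re.search` scans for the first position where the pattern succeeds.
The match spans [1:4] → 'roz'.
Captured: group 1 = 'roz'.

'roz'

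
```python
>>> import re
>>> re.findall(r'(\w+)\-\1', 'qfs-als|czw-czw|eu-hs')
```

`\1` has to match the exact text group 1 already captured.
Walking the string: at [8:15] match 'czw-czw', group 1 = 'czw'.
With a single group, `findall` returns only what that group captured — 1 item.

['czw']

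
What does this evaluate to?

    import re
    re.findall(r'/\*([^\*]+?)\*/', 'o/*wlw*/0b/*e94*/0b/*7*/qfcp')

Scanning left to right: at [1:8] match '/*wlw*/', group 1 = 'wlw'; at [10:17] match '/*e94*/', group 1 = 'e94'; at [19:24] match '/*7*/', group 1 = '7'.
Because there's exactly one group, `findall` drops the full match and keeps group 1 from each hit.

['wlw', 'e94', '7']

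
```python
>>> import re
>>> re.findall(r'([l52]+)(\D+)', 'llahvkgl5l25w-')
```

[('ll', 'ahvkgl'), ('5l25', 'w-')]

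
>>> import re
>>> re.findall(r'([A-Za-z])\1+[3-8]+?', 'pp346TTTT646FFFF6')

['p', 'T', 'F']

A backreference is literal: `\1` must see the identical characters the first group matched.
One capturing group, so `findall` returns just the captured substring from each match — 3 in all.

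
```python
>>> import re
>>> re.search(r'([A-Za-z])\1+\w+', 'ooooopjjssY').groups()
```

('o',)

The match spans [0:11] → 'ooooopjjssY'.
Captured: group 1 = 'o'.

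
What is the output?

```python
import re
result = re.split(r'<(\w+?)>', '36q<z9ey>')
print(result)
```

Matches to split on: at [3:9] → '<z9ey>'.
The group in the pattern means `split` returns the separators' captures alongside the pieces.

['36q', 'z9ey', '']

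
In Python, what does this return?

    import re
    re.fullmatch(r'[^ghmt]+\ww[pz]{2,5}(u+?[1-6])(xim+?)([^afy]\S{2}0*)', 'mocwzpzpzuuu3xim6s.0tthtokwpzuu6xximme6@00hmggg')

None

`re.fullmatch` is like wrapping the pattern in `^…$` (in single-line mode).
Here the string isn't matched end-to-end, so the call returns None.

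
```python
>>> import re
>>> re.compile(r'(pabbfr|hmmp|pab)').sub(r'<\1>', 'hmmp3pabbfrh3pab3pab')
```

'<hmmp>3<pabbfr>h3<pab>3<pab>'

`|` is ordered: at each position the engine commits to the first alternative that works.
`\1` in the replacement pulls in group 1's text for each match.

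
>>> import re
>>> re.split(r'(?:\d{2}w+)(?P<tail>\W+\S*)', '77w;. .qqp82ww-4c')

['', ';. .qqp82ww-4c', '']

With a capturing group present, the delimiter's captured portion is kept in the result list.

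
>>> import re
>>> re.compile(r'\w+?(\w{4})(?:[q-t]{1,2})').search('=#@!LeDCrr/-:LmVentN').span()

(4, 10)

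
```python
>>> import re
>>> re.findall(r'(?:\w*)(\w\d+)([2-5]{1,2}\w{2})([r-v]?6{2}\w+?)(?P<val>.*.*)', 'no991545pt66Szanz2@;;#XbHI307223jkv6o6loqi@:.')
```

[('54', '5pt', '66S', 'zanz2@;;#XbHI307223jkv6o6loqi@:.')]

A `+?`/`*?`/`{m,n}?` starts at its minimum and grows only as far as needed for what follows to match.
4 groups means the one result is a tuple of 4 captured strings — 1 here.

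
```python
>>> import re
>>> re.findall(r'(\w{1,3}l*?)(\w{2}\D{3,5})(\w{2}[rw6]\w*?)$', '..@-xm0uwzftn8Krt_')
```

[('xm0', 'uwzftn', '8Krt_')]

The pattern matches 1 to 3 of a word character, then zero or more of a literal 'l' (lazy) (captured); then exactly 2 of a word character, then 3 to 5 of a non-digit (captured); then exactly 2 of a word character, then one of [rw6], then zero or more of a word character (lazy) (captured); then anchored at the end.
Matches: at [4:18] match 'xm0uwzftn8Krt_', groups = ('xm0', 'uwzftn', '8Krt_').
With 3 capturing groups, `findall` returns a 3-tuple per match.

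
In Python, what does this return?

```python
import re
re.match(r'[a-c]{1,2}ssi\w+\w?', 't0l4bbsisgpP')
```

None

Pattern: 1 to 2 of a character in [a-c], then the literal 'ssi'; then one or more of a word character, then optionally a word character.
`re.match` only tries the pattern at the start of the string.
Here the pattern fails at index 0, so the call returns None.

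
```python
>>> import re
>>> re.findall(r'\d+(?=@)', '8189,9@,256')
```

['9']

The `(?=…)`/`(?<=…)` assertion just peeks at neighbouring text; it doesn't advance the match position.
Walking the string: at [5:6] → '9'.
Since nothing is captured, `findall` lists the 1 matched substring directly.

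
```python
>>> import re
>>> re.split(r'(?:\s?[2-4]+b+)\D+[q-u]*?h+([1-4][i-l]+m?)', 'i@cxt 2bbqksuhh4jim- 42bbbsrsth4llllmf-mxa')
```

['i@cxt', '4jim', '-', '4llllm', 'f-mxa']

The group in the pattern means `split` returns the separators' captures alongside the pieces.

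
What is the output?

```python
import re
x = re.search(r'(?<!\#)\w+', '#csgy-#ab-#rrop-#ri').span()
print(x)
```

(2, 5)

A negative assertion filters positions out without eating any characters.
The match spans [2:5] → 'sgy'.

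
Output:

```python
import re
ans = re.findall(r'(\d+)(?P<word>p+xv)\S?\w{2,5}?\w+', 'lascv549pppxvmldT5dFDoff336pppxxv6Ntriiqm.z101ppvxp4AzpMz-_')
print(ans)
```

The pattern matches one or more of a digit (captured); then one or more of a literal 'p', then the literal 'xv' (captured as 'word'); then optionally a non-whitespace character, then 2 to 5 of a word character (lazy), then one or more of a word character.
Scanning left to right: at [5:41] match '549pppxvmldT5dFDoff336pppxxv6Ntriiqm', groups = ('549', 'pppxv').
Multiple groups make `findall` return tuples — one 2-tuple for the one match.

[('549', 'pppxv')]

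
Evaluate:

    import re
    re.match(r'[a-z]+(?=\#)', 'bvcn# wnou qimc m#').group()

'bvcn'

`match` is anchored at position 0; if the pattern doesn't fit there, it returns None.
The match spans [0:4] → 'bvcn'.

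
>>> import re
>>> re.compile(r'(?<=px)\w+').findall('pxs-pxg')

The positive lookaround only admits positions where the adjacent text matches; those characters stay outside the span.
No capturing groups, so `findall` returns the 2 full match strings.

['s', 'g']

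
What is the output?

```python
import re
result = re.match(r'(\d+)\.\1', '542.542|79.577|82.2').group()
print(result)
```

542.542

The backreference `\1` re-matches whatever the first group consumed, character for character.
`re.match` only tries the pattern at the start of the string.
The match spans [0:7] → '542.542'.
Captured: group 1 = '542'.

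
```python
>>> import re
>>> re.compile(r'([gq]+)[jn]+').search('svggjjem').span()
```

(2, 6)

This matches one or more of one of [gq] (captured); then one or more of one of [jn].
The match spans [2:6] → 'ggjj'.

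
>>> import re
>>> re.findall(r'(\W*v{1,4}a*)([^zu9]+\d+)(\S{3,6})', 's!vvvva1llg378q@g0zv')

The pattern matches zero or more of a non-word character, then 1 to 4 of the literal 'v', then zero or more of a literal 'a' (captured); then one or more of any character except [zu9], then one or more of a digit (captured); then 3 to 6 of a non-whitespace character (captured).
Matches: at [1:20] match '!vvvva1llg378q@g0zv', groups = ('!vvvva', '1llg378', 'q@g0zv').
With 3 capturing groups, `findall` returns a 3-tuple per match.

[('!vvvva', '1llg378', 'q@g0zv')]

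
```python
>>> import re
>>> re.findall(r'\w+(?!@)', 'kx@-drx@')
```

['k', 'dr']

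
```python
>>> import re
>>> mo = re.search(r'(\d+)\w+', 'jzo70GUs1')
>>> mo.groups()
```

('70',)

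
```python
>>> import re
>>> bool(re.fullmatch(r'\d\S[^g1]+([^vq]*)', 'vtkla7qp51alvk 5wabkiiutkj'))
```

False

`fullmatch` succeeds only if the pattern covers the string from start to end.
Here the string isn't matched end-to-end, so the call returns None, and `bool(None)` is False.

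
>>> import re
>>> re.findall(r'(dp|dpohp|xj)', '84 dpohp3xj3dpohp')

['dp', 'xj', 'dp']

`|` is ordered: at each position the engine commits to the first alternative that works.
With a single group, `findall` returns only what that group captured — 3 items.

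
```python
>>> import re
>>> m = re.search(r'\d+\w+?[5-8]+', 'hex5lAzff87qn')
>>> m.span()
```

(3, 11)

Pattern: one or more of a digit, then one or more of a word character (lazy); then one or more of a character in [5-8].
Unlike `match`, `search` isn't anchored — it looks for the pattern anywhere in the string.
The match spans [3:11] → '5lAzff87'.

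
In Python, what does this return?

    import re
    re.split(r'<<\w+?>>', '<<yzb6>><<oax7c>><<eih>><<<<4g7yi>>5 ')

`split` removes every match and returns the 5 fragments in between.

['', '', '', '<<', '5 ']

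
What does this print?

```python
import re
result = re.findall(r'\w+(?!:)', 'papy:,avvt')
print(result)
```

The negative lookaround is zero-width — it rules out positions where the adjacent text would match, without consuming anything.
Walking the string: at [0:3] → 'pap'; at [6:10] → 'avvt'.
Since nothing is captured, `findall` lists the 2 matched substrings directly.

['pap', 'avvt']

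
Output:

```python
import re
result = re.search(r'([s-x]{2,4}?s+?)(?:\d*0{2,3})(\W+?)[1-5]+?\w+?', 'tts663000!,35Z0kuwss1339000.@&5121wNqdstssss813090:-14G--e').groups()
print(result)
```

The match spans [0:13] → 'tts663000!,35'.
Captured: group 1 = 'tts', group 2 = '!,'.

('tts', '!,')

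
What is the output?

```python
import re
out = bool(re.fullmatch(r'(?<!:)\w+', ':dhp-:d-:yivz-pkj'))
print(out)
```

`re.fullmatch` requires the pattern to consume the entire string.
Here there's no way to consume every character, so the call returns None, and `bool(None)` is False.

False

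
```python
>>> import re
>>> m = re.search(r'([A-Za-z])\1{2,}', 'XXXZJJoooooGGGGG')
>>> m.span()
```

(0, 3)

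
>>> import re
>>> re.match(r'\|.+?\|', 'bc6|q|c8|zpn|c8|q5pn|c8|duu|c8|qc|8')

With `match`, the pattern is implicitly anchored at the beginning.
Here the pattern fails at index 0, so the call returns None.

None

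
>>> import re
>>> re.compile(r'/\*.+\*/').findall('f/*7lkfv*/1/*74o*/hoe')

['/*7lkfv*/1/*74o*/']

Scanning left to right: at [1:18] → '/*7lkfv*/1/*74o*/'.
With no groups in the pattern, `findall` gives back each whole match — 1 here.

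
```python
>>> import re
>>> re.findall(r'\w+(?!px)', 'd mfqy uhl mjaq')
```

A negative assertion filters positions out without eating any characters.
Scanning left to right: at [0:1] → 'd'; at [2:6] → 'mfqy'; at [7:10] → 'uhl'; at [11:15] → 'mjaq'.
No capturing groups, so `findall` returns the 4 full match strings.

['d', 'mfqy', 'uhl', 'mjaq']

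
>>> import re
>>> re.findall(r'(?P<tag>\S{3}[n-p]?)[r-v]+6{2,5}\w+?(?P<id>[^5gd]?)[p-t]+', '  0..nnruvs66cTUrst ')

Lazy quantifiers expand one character at a time until the remainder of the pattern can match.
`findall` packs the 2 group values into a tuple for every match.

[('..nn', 'U')]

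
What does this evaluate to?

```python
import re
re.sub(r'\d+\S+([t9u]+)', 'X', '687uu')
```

'X'

This matches one or more of a digit; then one or more of a non-whitespace character; then one or more of one of [t9u] (captured).
Each match is replaced by 'X'.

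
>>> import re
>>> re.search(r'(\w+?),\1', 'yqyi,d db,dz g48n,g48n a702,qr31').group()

After group 1 captures some text, `\1` only succeeds where that same text appears again.
`re.search` scans for the first position where the pattern succeeds.
The match spans [13:22] → 'g48n,g48n'.
Captured: group 1 = 'g48n'.

'g48n,g48n'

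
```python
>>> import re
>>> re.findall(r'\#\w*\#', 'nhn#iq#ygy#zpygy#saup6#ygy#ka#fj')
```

['#iq#', '#zpygy#', '#ygy#']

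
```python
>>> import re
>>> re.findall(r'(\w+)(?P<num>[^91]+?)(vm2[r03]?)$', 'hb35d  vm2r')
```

This matches one or more of a word character (captured); then one or more of any character except [91] (lazy) (captured as 'num'); then the literal 'vm2', then optionally one of [r03] (captured); then anchored at the end.
Matches: at [0:11] match 'hb35d  vm2r', groups = ('hb35d', '  ', 'vm2r').
`findall` packs the 3 group values into a tuple for every match.

[('hb35d', '  ', 'vm2r')]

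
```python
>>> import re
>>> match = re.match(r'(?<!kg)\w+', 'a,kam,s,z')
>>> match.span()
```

A negative assertion filters positions out without eating any characters.
With `match`, the pattern is implicitly anchored at the beginning.
The match spans [0:1] → 'a'.

(0, 1)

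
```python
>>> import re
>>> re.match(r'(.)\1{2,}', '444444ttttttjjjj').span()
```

(0, 6)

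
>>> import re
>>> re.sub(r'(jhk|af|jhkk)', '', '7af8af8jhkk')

'788k'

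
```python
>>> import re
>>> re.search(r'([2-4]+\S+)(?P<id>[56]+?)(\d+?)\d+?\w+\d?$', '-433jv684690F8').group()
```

This matches one or more of a character in [2-4], then one or more of a non-whitespace character (captured); then one or more of one of [56] (lazy) (captured as 'id'); then one or more of a digit (lazy) (captured); then one or more of a digit (lazy), then one or more of a word character, then optionally a digit; then anchored at the end.
Unlike `match`, `search` isn't anchored — it looks for the pattern anywhere in the string.
The match spans [1:14] → '433jv684690F8'.
Captured: group 1 = '433jv684', group 2 = '6', group 3 = '9'.

'433jv684690F8'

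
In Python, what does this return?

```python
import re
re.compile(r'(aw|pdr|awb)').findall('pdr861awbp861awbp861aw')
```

['pdr', 'aw', 'aw', 'aw']

Branches in `(...|...)` are attempted left-to-right; the first branch that allows the whole pattern to succeed is taken.
Walking the string: at [0:3] match 'pdr', group 1 = 'pdr'; at [6:8] match 'aw', group 1 = 'aw'; at [13:15] match 'aw', group 1 = 'aw'; at [20:22] match 'aw', group 1 = 'aw'.
With a single group, `findall` returns only what that group captured — 4 items.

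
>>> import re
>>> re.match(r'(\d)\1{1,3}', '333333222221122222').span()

(0, 4)

With `match`, the pattern is implicitly anchored at the beginning.
The match spans [0:4] → '3333'.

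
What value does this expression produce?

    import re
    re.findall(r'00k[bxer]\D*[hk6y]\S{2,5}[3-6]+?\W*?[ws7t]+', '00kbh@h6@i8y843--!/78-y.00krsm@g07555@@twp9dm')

Since nothing is captured, `findall` lists the 1 matched substring directly.

['00kbh@h6@i8y843--!/7']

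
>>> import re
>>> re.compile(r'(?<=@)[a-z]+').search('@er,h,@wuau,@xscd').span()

(1, 3)

The positive lookaround only admits positions where the adjacent text matches; those characters stay outside the span.
The match spans [1:3] → 'er'.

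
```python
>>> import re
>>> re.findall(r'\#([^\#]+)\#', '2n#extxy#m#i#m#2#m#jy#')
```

Scanning left to right: at [2:9] match '#extxy#', group 1 = 'extxy'; at [10:13] match '#i#', group 1 = 'i'; at [14:17] match '#2#', group 1 = '2'; at [18:22] match '#jy#', group 1 = 'jy'.
`findall` collects group 1 from each match (4 total).

['extxy', 'i', '2', 'jy']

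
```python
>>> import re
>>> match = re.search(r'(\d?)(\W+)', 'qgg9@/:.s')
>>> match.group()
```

Pattern: optionally a digit (captured); then one or more of a non-word character (captured).
The match spans [3:8] → '9@/:.'.

'9@/:.'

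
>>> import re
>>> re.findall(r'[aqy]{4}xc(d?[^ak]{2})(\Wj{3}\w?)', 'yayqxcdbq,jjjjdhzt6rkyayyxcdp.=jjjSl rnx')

[('dbq', ',jjjj'), ('dp.', '=jjjS')]

2 groups means each result is a tuple of 2 captured strings — 2 here.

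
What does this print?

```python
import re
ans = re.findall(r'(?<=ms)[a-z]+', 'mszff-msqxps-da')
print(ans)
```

Because the assertion is zero-width, the text it checks is not consumed and won't appear in the result.
No capturing groups, so `findall` returns the 2 full match strings.

['zff', 'qxps']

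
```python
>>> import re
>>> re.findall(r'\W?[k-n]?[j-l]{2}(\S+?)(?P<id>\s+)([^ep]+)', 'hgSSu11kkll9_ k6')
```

The pattern matches optionally a non-word character, then optionally a character in [k-n], then exactly 2 of a character in [j-l]; then one or more of a non-whitespace character (lazy) (captured); then one or more of whitespace (captured as 'id'); then one or more of any character except [ep] (captured).
3 groups means the one result is a tuple of 3 captured strings — 1 here.

[('l9_', ' ', 'k6')]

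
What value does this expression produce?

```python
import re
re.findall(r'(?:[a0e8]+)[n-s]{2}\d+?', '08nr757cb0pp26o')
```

['08nr7', '0pp2']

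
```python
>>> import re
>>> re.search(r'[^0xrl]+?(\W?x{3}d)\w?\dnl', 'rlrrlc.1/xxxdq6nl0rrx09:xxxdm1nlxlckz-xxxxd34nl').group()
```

The match spans [5:17] → 'c.1/xxxdq6nl'.

'c.1/xxxdq6nl'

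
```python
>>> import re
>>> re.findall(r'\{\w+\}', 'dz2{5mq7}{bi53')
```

['{5mq7}']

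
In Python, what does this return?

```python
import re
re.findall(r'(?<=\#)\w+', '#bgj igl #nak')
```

The lookaround is zero-width — it requires the adjacent text to match without consuming it, so the asserted text isn't part of the match.
With no groups in the pattern, `findall` gives back each whole match — 2 here.

['bgj', 'nak']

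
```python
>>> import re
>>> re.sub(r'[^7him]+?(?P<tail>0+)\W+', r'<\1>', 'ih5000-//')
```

'ih<000>'

This matches one or more of any character except [7him] (lazy); then one or more of a literal '0' (captured as 'tail'); then one or more of a non-word character.
Matches: at [2:9] → '5000-//'.
`\1` in the replacement pulls in group 1's text for each match.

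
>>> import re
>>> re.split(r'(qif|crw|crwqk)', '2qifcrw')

['2', 'qif', '', 'crw', '']

Matches to split on: at [1:4] → 'qif'; at [4:7] → 'crw'.
`re.split` interleaves the captured-group text with the surrounding fragments.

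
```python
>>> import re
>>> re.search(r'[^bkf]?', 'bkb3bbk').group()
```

''

Pattern: optionally any character except [bkf].
The match spans [0:0] → ''.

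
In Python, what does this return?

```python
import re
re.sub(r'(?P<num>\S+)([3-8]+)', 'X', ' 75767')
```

This matches one or more of a non-whitespace character (captured as 'num'); then one or more of a character in [3-8] (captured).
Matches: at [1:6] → '75767'.
`sub` substitutes 'X' at each match site.

' X'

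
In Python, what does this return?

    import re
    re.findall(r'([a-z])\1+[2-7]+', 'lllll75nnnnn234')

`\1` is not a pattern — it's the concrete string captured by group 1, re-applied verbatim.
Matches: at [0:7] match 'lllll75', group 1 = 'l'; at [7:15] match 'nnnnn234', group 1 = 'n'.
With a single group, `findall` returns only what that group captured — 2 items.

['l', 'n']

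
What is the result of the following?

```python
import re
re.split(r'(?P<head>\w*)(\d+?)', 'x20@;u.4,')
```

['', 'x2', '0', '@;u.', '', '4', ',']

This matches zero or more of a word character (captured as 'head'); then one or more of a digit (lazy) (captured).
Matches to split on: at [0:3] → 'x20'; at [7:8] → '4'.
The group in the pattern means `split` returns the separators' captures alongside the pieces.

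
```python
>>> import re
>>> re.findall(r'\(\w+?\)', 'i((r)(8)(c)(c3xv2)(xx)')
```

With no groups in the pattern, `findall` gives back each whole match — 5 here.

['(r)', '(8)', '(c)', '(c3xv2)', '(xx)']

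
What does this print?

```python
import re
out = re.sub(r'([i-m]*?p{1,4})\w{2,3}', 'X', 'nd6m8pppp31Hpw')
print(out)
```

nd6m8Xpw

This matches zero or more of a character in [i-m] (lazy), then 1 to 4 of the literal 'p' (captured); then 2 to 3 of a word character.
Matches: at [5:12] → 'pppp31H'.
Every occurrence is swapped for 'X'.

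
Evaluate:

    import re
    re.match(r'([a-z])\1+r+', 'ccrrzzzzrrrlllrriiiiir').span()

(0, 4)

`\1` is not a pattern — it's the concrete string captured by group 1, re-applied verbatim.
`match` is anchored at position 0; if the pattern doesn't fit there, it returns None.
The match spans [0:4] → 'ccrr'.
Captured: group 1 = 'c'.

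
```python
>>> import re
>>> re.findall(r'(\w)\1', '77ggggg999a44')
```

['7', 'g', 'g', '9', '4']

`\1` has to match the exact text group 1 already captured.
Walking the string: at [0:2] match '77', group 1 = '7'; at [2:4] match 'gg', group 1 = 'g'; at [4:6] match 'gg', group 1 = 'g'; at [7:9] match '99', group 1 = '9'; at [11:13] match '44', group 1 = '4'.
`findall` collects group 1 from each match (5 total).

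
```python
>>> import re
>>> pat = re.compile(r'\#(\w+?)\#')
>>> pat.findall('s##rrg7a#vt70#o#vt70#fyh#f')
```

['rrg7a', 'o', 'fyh']

Matches: at [2:9] match '#rrg7a#', group 1 = 'rrg7a'; at [13:16] match '#o#', group 1 = 'o'; at [20:25] match '#fyh#', group 1 = 'fyh'.
`findall` collects group 1 from each match (3 total).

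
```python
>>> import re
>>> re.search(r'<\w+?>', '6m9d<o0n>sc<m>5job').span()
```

`re.search` tries every starting position until one works.
The match spans [4:9] → '<o0n>'.

(4, 9)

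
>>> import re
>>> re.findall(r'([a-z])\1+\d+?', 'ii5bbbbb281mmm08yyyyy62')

['i', 'b', 'm', 'y']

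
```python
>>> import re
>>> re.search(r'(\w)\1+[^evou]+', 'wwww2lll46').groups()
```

('w',)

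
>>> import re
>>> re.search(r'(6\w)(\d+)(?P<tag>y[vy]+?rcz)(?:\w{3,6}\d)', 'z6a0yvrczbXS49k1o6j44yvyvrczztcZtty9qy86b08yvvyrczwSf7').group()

'6a0yvrczbXS49k1'

Pattern: a literal '6', then a word character (captured); then one or more of a digit (captured); then a literal 'y', then one or more of one of [vy] (lazy), then the literal 'rcz' (captured as 'tag'); then 3 to 6 of a word character, then a digit (non-capturing group).
`re.search` scans for the first position where the pattern succeeds.
The match spans [1:16] → '6a0yvrczbXS49k1'.
Captured: group 1 = '6a', group 2 = '0', group 3 = 'yvrcz'.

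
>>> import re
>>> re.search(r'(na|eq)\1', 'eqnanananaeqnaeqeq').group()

After group 1 captures some text, `\1` only succeeds where that same text appears again.
The match spans [2:6] → 'nana'.

'nana'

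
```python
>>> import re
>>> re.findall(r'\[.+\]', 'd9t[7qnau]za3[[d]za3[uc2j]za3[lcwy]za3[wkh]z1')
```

['[7qnau]za3[[d]za3[uc2j]za3[lcwy]za3[wkh]']

`findall` yields the raw match text (1 of them) because the pattern has no groups.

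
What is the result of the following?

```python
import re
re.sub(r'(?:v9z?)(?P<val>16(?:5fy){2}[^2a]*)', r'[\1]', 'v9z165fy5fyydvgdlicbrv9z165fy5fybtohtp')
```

'[165fy5fyydvgdlicbrv9z165fy5fybtohtp]'

This matches the literal 'v9', then optionally the literal 'z' (non-capturing group); then the literal '16', then the literal '5fy' repeated 2 times, then zero or more of any character except [2a] (captured as 'val').
Matches: at [0:38] → 'v9z165fy5fyydvgdlicbrv9z165fy5fybtohtp'.
`\1` in the replacement pulls in group 1's text for each match.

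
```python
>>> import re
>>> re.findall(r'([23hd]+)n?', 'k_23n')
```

One capturing group, so `findall` returns just the captured substring from the one match — 1 in all.

['23']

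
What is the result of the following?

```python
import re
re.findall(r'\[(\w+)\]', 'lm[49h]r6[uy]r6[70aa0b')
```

Because there's exactly one group, `findall` drops the full match and keeps group 1 from each hit.

['49h', 'uy']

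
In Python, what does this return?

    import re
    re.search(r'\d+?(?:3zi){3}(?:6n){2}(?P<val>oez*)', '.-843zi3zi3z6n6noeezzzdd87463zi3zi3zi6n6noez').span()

(24, 44)

The pattern matches one or more of a digit (lazy), then the literal '3zi' repeated 3 times, then the literal '6n' repeated 2 times; then the literal 'oe', then zero or more of the literal 'z' (captured as 'val').
`search` walks the string left to right and returns the first match it finds.
The match spans [24:44] → '87463zi3zi3zi6n6noez'.
Captured: group 1 = 'oez'.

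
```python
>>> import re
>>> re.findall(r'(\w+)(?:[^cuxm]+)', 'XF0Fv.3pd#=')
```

['XF0Fv']

The pattern matches one or more of a word character (captured); then one or more of any character except [cuxm] (non-capturing group).
With a single group, `findall` returns only what that group captured — 1 item.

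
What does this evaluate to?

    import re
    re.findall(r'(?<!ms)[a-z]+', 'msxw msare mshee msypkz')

A negative assertion filters positions out without eating any characters.
No capturing groups, so `findall` returns the 4 full match strings.

['msxw', 'msare', 'mshee', 'msypkz']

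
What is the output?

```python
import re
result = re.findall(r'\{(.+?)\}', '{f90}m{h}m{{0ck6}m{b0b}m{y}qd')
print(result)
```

The `?` after the quantifier makes it lazy — it takes as little as possible before letting the rest of the pattern try.
Because there's exactly one group, `findall` drops the full match and keeps group 1 from each hit.

['f90', 'h', '{0ck6', 'b0b', 'y']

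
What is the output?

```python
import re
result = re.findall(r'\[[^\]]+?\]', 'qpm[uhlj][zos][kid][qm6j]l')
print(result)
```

['[uhlj]', '[zos]', '[kid]', '[qm6j]']

Walking the string: at [3:9] → '[uhlj]'; at [9:14] → '[zos]'; at [14:19] → '[kid]'; at [19:25] → '[qm6j]'.
`findall` yields the raw match text (4 of them) because the pattern has no groups.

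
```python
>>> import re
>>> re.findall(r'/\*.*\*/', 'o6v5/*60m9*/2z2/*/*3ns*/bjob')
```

Walking the string: at [4:24] → '/*60m9*/2z2/*/*3ns*/'.
`findall` yields the raw match text (1 of them) because the pattern has no groups.

['/*60m9*/2z2/*/*3ns*/']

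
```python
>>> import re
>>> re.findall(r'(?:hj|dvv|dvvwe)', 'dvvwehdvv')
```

['dvv', 'dvv']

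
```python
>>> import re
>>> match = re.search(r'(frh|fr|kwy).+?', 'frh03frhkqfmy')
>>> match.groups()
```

('frh',)

The match spans [0:4] → 'frh0'.
Captured: group 1 = 'frh'.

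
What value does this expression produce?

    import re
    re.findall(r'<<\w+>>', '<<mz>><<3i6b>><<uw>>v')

['<<mz>>', '<<3i6b>>', '<<uw>>']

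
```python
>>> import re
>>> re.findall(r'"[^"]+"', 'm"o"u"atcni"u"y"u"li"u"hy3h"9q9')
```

['"o"', '"atcni"', '"y"', '"li"', '"hy3h"']

Since nothing is captured, `findall` lists the 5 matched substrings directly.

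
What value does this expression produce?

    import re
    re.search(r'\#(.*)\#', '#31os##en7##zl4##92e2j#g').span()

The match spans [0:23] → '#31os##en7##zl4##92e2j#'.

(0, 23)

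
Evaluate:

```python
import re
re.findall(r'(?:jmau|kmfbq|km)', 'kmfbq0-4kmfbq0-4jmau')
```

Alternation isn't longest-match — the leftmost alternative that fits at this position is chosen.
Scanning left to right: at [0:5] → 'kmfbq'; at [8:13] → 'kmfbq'; at [16:20] → 'jmau'.
Since nothing is captured, `findall` lists the 3 matched substrings directly.

['kmfbq', 'kmfbq', 'jmau']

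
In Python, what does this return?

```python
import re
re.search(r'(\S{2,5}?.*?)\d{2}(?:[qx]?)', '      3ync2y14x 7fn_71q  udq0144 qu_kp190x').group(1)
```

This matches 2 to 5 of a non-whitespace character (lazy), then zero or more of any character (lazy) (captured); then exactly 2 of a digit; then optionally one of [qx] (non-capturing group).
With the lazy modifier that quantifier settles for the fewest repetitions that let the rest of the pattern succeed (the atoms after it are unaffected and can still be greedy).
`search` walks the string left to right and returns the first match it finds.
The match spans [6:15] → '3ync2y14x'.
Captured: group 1 = '3ync2y'.

'3ync2y'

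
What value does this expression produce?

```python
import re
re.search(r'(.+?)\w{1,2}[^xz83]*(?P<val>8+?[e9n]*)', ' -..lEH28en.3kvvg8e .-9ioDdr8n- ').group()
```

With the lazy modifier that quantifier settles for the fewest repetitions that let the rest of the pattern succeed (the atoms after it are unaffected and can still be greedy).
The match spans [0:11] → ' -..lEH28en'.

' -..lEH28en'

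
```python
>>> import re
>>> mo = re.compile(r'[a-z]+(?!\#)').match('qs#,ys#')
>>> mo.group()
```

`re.match` only tries the pattern at the start of the string.
The match spans [0:1] → 'q'.

'q'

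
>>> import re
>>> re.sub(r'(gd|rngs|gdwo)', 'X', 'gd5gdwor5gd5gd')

'X5Xwor5X5X'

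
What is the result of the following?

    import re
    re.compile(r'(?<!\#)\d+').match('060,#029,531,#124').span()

`re.match` only tries the pattern at the start of the string.
The match spans [0:3] → '060'.

(0, 3)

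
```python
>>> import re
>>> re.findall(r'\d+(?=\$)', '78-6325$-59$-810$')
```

['6325', '59', '810']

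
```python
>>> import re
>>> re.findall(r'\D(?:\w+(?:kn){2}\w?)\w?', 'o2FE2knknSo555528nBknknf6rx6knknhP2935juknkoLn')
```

['o2FE2knknSo555528nBknknf6rx6knknhP']

No capturing groups, so `findall` returns the 1 full match string.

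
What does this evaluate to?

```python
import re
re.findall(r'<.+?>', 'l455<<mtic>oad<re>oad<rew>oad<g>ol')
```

['<<mtic>', '<re>', '<rew>', '<g>']

Because the quantifier is non-greedy, it stops expanding at the earliest point where the rest of the pattern can succeed.
Walking the string: at [4:11] → '<<mtic>'; at [14:18] → '<re>'; at [21:26] → '<rew>'; at [29:32] → '<g>'.
With no groups in the pattern, `findall` gives back each whole match — 4 here.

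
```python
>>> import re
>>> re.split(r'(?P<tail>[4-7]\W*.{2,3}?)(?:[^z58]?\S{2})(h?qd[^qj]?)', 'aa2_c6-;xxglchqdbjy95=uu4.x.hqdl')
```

Pattern: a character in [4-7], then zero or more of a non-word character, then 2 to 3 of any character (lazy) (captured as 'tail'); then optionally any character except [z58], then exactly 2 of a non-whitespace character (non-capturing group); then optionally the literal 'h', then the literal 'qd', then optionally any character except [qj] (captured).
With the lazy modifier that quantifier settles for the fewest repetitions that let the rest of the pattern succeed (the atoms after it are unaffected and can still be greedy).
Matches to split on: at [5:17] → '6-;xxglchqdb'; at [20:32] → '5=uu4.x.hqdl'.
The group in the pattern means `split` returns the separators' captures alongside the pieces.

['aa2_c', '6-;xx', 'hqdb', 'jy9', '5=uu4', 'hqdl', '']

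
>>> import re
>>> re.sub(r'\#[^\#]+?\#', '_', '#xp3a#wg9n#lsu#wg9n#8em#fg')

'_wg9n_wg9n_fg'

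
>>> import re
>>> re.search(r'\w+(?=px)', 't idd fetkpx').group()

'fetk'

The `(?=…)`/`(?<=…)` assertion just peeks at neighbouring text; it doesn't advance the match position.
The match spans [6:10] → 'fetk'.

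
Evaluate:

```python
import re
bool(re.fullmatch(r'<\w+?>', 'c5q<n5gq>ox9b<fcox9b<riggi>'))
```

`re.fullmatch` is like wrapping the pattern in `^…$` (in single-line mode).
Here the string isn't matched end-to-end, so the call returns None, and `bool(None)` is False.

False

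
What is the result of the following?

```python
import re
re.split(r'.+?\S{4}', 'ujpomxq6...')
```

This matches one or more of any character (lazy); then exactly 4 of a non-whitespace character.
A `+?`/`*?`/`{m,n}?` starts at its minimum and grows only as far as needed for what follows to match.
Matches to split on: at [0:5] → 'ujpom'; at [5:10] → 'xq6..'.
Splitting on the pattern gives 3 pieces.

['', '', '.']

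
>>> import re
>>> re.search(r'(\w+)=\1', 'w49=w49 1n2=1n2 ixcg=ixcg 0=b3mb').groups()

`\1` is not a pattern — it's the concrete string captured by group 1, re-applied verbatim.
`re.search` tries every starting position until one works.
The match spans [0:7] → 'w49=w49'.
Captured: group 1 = 'w49'.

('w49',)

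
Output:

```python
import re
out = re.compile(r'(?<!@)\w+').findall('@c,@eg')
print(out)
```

A negative assertion filters positions out without eating any characters.
Since nothing is captured, `findall` lists the 1 matched substring directly.

['g']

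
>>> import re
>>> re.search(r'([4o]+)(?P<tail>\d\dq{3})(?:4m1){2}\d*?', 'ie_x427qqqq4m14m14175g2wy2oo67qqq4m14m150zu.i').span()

This matches one or more of one of [4o] (captured); then a digit, then a digit, then exactly 3 of the literal 'q' (captured as 'tail'); then the literal '4m1' repeated 2 times, then zero or more of a digit (lazy).
The `?` after the quantifier makes it lazy — it takes as little as possible before letting the rest of the pattern try.
`re.search` tries every starting position until one works.
The match spans [26:39] → 'oo67qqq4m14m1'.
Captured: group 1 = 'oo', group 2 = '67qqq'.

(26, 39)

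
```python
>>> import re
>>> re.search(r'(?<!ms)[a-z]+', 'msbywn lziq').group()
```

A negative assertion filters positions out without eating any characters.
`re.search` tries every starting position until one works.
The match spans [0:6] → 'msbywn'.

'msbywn'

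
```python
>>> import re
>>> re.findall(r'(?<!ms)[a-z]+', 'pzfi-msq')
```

['pzfi', 'msq']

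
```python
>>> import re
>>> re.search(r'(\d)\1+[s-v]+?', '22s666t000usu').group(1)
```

'2'

`\1` is not a pattern — it's the concrete string captured by group 1, re-applied verbatim.
`re.search` scans for the first position where the pattern succeeds.
The match spans [0:3] → '22s'.
Captured: group 1 = '2'.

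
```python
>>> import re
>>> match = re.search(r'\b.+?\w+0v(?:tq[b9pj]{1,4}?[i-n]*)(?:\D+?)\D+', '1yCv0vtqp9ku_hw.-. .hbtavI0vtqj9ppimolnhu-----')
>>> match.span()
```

The pattern matches a word boundary (`\b`, zero-width); then one or more of any character (lazy); then one or more of a word character, then a literal '0', then the literal 'v'; then the literal 'tq', then 1 to 4 of one of [b9pj] (lazy), then zero or more of a character in [i-n] (non-capturing group); then one or more of a non-digit (lazy) (non-capturing group); then one or more of a non-digit.
With the lazy modifier that quantifier settles for the fewest repetitions that let the rest of the pattern succeed (the atoms after it are unaffected and can still be greedy).
`re.search` scans for the first position where the pattern succeeds.
The match spans [0:26] → '1yCv0vtqp9ku_hw.-. .hbtavI'.

(0, 26)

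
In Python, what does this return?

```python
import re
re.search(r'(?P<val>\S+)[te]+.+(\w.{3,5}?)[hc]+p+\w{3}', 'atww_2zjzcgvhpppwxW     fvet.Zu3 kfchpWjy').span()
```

The pattern matches one or more of a non-whitespace character (captured as 'val'); then one or more of one of [te]; then one or more of any character; then a word character, then 3 to 5 of any character (lazy) (captured); then one or more of one of [hc], then one or more of a literal 'p', then exactly 3 of a word character.
`search` walks the string left to right and returns the first match it finds.
The match spans [0:41] → 'atww_2zjzcgvhpppwxW     fvet.Zu3 kfchpWjy'.
Captured: group 1 = 'a', group 2 = '3 kf'.

(0, 41)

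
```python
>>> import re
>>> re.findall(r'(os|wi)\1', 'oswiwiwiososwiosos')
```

['wi', 'os', 'os']

The backreference `\1` re-matches whatever the first group consumed, character for character.
Matches: at [2:6] match 'wiwi', group 1 = 'wi'; at [8:12] match 'osos', group 1 = 'os'; at [14:18] match 'osos', group 1 = 'os'.
Because there's exactly one group, `findall` drops the full match and keeps group 1 from each hit.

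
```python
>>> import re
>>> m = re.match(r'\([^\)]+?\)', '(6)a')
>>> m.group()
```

'(6)'

`re.match` won't scan ahead — the pattern has to work from the very first character.
The match spans [0:3] → '(6)'.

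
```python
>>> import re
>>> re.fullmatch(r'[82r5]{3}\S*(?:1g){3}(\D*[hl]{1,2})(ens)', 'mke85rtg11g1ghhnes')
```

None

`re.fullmatch` is like wrapping the pattern in `^…$` (in single-line mode).
Here the pattern can't cover the whole string, so the call returns None.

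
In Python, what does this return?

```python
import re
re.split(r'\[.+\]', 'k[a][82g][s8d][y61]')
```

['k', '']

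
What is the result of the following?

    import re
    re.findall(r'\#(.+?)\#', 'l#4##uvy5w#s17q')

['4', 'uvy5w']

Walking the string: at [1:4] match '#4#', group 1 = '4'; at [4:11] match '#uvy5w#', group 1 = 'uvy5w'.
Because there's exactly one group, `findall` drops the full match and keeps group 1 from each hit.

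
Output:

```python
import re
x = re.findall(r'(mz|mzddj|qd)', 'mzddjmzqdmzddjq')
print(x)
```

The regex engine tests alternatives in the order written; an earlier branch that matches wins even if a later one would match more.
Matches: at [0:2] match 'mz', group 1 = 'mz'; at [5:7] match 'mz', group 1 = 'mz'; at [7:9] match 'qd', group 1 = 'qd'; at [9:11] match 'mz', group 1 = 'mz'.
`findall` collects group 1 from each match (4 total).

['mz', 'mz', 'qd', 'mz']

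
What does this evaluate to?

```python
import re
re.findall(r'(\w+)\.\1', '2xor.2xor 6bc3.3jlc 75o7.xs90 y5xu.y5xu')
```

`\1` has to match the exact text group 1 already captured.
One capturing group, so `findall` returns just the captured substring from each match — 3 in all.

['2xor', '3', 'y5xu']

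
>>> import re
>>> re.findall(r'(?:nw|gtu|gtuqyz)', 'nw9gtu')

Scanning left to right: at [0:2] → 'nw'; at [3:6] → 'gtu'.
`findall` yields the raw match text (2 of them) because the pattern has no groups.

['nw', 'gtu']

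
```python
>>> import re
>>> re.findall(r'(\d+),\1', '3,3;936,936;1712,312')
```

['3', '936']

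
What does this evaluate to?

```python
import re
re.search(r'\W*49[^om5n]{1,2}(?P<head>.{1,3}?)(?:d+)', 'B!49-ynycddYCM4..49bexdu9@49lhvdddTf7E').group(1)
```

The pattern matches zero or more of a non-word character, then the literal '49', then 1 to 2 of any character except [om5n]; then 1 to 3 of any character (lazy) (captured as 'head'); then one or more of a literal 'd' (non-capturing group).
`re.search` tries every starting position until one works.
The match spans [1:11] → '!49-ynycdd'.
Captured: group 1 = 'nyc'.

'nyc'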